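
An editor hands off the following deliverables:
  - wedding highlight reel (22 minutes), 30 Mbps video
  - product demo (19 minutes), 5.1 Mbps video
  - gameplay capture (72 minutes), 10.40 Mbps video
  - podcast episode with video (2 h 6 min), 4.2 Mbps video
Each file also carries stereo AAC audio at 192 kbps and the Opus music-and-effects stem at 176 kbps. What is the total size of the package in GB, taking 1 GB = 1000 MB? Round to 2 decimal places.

15.92 GB

Audio total: 192 + 176 = 368 kbps = 0.368 Mbps.
wedding highlight reel: 30.368 Mbps × 1320 s = 40085.8 Mb
product demo: 5.468 Mbps × 1140 s = 6233.5 Mb
gameplay capture: 10.768 Mbps × 4320 s = 46517.8 Mb
podcast episode with video: 4.568 Mbps × 7560 s = 34534.1 Mb
Total: 127371.1 Mb = 15921.4 MB.
= 15.92 GB.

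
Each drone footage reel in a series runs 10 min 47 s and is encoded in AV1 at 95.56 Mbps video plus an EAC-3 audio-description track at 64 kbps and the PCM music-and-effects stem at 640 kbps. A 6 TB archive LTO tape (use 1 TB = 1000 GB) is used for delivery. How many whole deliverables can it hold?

10 min 47 s = 647 s
Audio total: 64 + 640 = 704 kbps = 0.704 Mbps.
Total bitrate: 96.264 Mbps.
Per item: 96.264 Mbps × 647 s = 62,283 Mb = 7,785 MB.
Capacity: 6 TB = 48,000,000 Mb; 770.68 items → 770 complete.

770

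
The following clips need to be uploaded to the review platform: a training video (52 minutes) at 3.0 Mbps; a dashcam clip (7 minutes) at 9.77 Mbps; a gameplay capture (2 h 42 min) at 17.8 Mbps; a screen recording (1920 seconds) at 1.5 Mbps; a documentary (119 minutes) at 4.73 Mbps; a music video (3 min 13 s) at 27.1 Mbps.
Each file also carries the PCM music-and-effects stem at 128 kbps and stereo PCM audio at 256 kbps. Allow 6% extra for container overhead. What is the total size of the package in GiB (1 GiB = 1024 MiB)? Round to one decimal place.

29.2 GiB

Audio total: 128 + 256 = 384 kbps = 0.384 Mbps.
training video: 3.384 Mbps × 3120 s × 1.06 = 11191.6 Mb
dashcam clip: 10.154 Mbps × 420 s × 1.06 = 4520.6 Mb
gameplay capture: 18.184 Mbps × 9720 s × 1.06 = 187353.4 Mb
screen recording: 1.884 Mbps × 1920 s × 1.06 = 3834.3 Mb
documentary: 5.114 Mbps × 7140 s × 1.06 = 38704.8 Mb
music video: 27.484 Mbps × 193 s × 1.06 = 5622.7 Mb
Total: 251227.3 Mb = 31403.4 MB.
= 29.25 GiB.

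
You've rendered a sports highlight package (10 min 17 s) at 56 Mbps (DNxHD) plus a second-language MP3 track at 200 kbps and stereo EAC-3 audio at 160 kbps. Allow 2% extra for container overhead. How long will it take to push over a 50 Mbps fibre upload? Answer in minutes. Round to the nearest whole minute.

10 min 17 s = 617 s
Audio total: 200 + 160 = 360 kbps = 0.360 Mbps.
Total bitrate: 56.360 Mbps.
File: 56.360 Mbps × 617 s = 34774.1 Mb.
With 2% container overhead: ×1.02. → 35469.6 Mb.
At 50 Mbps: 35469.6 / 50 = 709.4 s ≈ 11.8 minutes.

12 minutes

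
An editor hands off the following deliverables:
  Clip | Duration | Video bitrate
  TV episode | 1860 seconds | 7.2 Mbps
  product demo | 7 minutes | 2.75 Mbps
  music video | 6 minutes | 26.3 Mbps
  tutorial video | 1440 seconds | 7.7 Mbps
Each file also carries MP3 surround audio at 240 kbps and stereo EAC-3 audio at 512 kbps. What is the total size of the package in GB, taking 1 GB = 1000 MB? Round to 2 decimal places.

Audio total: 240 + 512 = 752 kbps = 0.752 Mbps.
TV episode: 7.952 Mbps × 1860 s = 14790.7 Mb
product demo: 3.502 Mbps × 420 s = 1470.8 Mb
music video: 27.052 Mbps × 360 s = 9738.7 Mb
tutorial video: 8.452 Mbps × 1440 s = 12170.9 Mb
Total: 38171.2 Mb = 4771.4 MB.
= 4.771 GB.

4.77 GB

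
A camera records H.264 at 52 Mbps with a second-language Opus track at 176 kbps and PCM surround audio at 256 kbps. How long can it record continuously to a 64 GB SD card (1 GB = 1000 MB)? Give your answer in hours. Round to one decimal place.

Audio total: 176 + 256 = 432 kbps = 0.432 Mbps.
Total bitrate: 52 + 0.432 = 52.432 Mbps.
Capacity: 64 GB = 512,000 Mb.
Recording time: 512,000 / 52.432 = 9,765 s ≈ 2.71 hours.

2.7 hours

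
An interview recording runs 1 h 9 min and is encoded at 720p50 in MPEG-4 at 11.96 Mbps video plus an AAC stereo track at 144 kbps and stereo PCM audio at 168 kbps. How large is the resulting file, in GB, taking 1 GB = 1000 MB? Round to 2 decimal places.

6.35 GB

1 h 9 min = 69 min = 4140 s
Audio total: 144 + 168 = 312 kbps = 0.312 Mbps.
Total bitrate: 11.96 + 0.312 = 12.272 Mbps.
Stream data: 12.272 Mbps × 4140 s = 50806.1 Mb.
50,806 Mb ÷ 8 = 6,351 MB → 6.351 GB.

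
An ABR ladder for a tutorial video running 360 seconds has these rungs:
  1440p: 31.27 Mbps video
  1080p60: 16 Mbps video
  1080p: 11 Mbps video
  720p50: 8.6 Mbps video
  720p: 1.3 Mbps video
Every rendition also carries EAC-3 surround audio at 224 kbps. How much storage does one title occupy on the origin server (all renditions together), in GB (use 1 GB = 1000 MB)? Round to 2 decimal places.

Audio: 224 kbps = 0.224 Mbps.
Sum of rendition bitrates: (31.27+0.224) + (16+0.224) + (11+0.224) + (8.6+0.224) + (1.3+0.224) = 69.290 Mbps.
× 360 s = 24,944 Mb = 3,118 MB = 3.118 GB.

3.12 GB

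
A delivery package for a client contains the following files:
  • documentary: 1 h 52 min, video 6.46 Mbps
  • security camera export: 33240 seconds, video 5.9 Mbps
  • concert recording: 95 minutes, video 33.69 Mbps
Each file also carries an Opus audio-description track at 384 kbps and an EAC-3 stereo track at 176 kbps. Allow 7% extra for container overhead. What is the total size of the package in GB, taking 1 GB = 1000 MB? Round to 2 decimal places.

Audio total: 384 + 176 = 560 kbps = 0.560 Mbps.
documentary: 7.020 Mbps × 6720 s × 1.07 = 50476.6 Mb
security camera export: 6.460 Mbps × 33240 s × 1.07 = 229761.5 Mb
concert recording: 34.250 Mbps × 5700 s × 1.07 = 208890.8 Mb
Total: 489128.9 Mb = 61141.1 MB.
= 61.14 GB.

61.14 GB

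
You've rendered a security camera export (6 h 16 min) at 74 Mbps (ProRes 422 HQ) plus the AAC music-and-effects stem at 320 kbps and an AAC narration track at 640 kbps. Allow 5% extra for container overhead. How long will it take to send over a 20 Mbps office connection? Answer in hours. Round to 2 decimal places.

6 h 16 min = 376 min = 22560 s
Audio total: 320 + 640 = 960 kbps = 0.960 Mbps.
Total bitrate: 74.960 Mbps.
File: 74.960 Mbps × 22560 s = 1691097.6 Mb.
With 5% container overhead: ×1.05. → 1775652.5 Mb.
At 20 Mbps: 1775652.5 / 20 = 88782.6 s ≈ 24.7 hours.

24.66 hours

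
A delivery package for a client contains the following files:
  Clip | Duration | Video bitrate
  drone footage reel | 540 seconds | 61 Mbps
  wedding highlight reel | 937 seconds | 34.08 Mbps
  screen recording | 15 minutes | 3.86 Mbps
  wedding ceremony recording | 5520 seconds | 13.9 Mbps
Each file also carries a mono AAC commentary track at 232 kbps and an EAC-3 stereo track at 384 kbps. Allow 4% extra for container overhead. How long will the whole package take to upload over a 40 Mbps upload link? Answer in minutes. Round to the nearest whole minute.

Audio total: 232 + 384 = 616 kbps = 0.616 Mbps.
drone footage reel: 61.616 Mbps × 540 s × 1.04 = 34603.5 Mb
wedding highlight reel: 34.696 Mbps × 937 s × 1.04 = 33810.6 Mb
screen recording: 4.476 Mbps × 900 s × 1.04 = 4189.5 Mb
wedding ceremony recording: 14.516 Mbps × 5520 s × 1.04 = 83333.5 Mb
Total: 155937.1 Mb = 19492.1 MB.
At 40 Mbps: 155937.1 / 40 = 3898 s ≈ 65 minutes.

65 minutes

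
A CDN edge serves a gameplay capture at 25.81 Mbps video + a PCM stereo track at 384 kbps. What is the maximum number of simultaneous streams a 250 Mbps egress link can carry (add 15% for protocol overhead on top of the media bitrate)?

8

Audio: 384 kbps = 0.384 Mbps.
Per-viewer media rate: 26.194 Mbps.
On the wire with 15% overhead: 30.123 Mbps.
250 Mbps = 250.0 Mbps; 250.0 / 30.123 = 8.30 → 8 viewers.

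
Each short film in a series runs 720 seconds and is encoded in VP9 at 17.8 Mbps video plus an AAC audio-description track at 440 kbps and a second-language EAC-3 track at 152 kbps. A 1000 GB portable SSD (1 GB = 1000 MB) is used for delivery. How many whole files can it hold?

604

Audio total: 440 + 152 = 592 kbps = 0.592 Mbps.
Total bitrate: 18.392 Mbps.
Per item: 18.392 Mbps × 720 s = 13,242 Mb = 1,655 MB.
Capacity: 1000 GB = 8,000,000 Mb; 604.13 items → 604 complete.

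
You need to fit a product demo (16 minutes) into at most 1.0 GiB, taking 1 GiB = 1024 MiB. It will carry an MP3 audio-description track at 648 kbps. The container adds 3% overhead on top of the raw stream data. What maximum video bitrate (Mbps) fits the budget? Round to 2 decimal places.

8.04 Mbps

Budget: 1.0 GiB = 8589.9 Mb.
Stream payload after overhead: 8589.9 / 1.03 = 8339.7 Mb.
16 min = 960 s
Total bitrate budget: 8339.7 Mb / 960 s = 8.687 Mbps.
Audio: 648 kbps = 0.648 Mbps.
Video: 8.687 − 0.648 = 8.039 Mbps.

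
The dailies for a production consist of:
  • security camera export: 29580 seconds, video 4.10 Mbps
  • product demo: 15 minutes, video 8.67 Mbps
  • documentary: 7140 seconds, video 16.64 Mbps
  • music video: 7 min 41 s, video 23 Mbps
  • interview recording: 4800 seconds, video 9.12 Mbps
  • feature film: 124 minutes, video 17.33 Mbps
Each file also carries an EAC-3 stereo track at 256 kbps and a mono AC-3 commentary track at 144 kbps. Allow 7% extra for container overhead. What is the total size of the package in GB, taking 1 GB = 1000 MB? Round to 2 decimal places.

Audio total: 256 + 144 = 400 kbps = 0.400 Mbps.
security camera export: 4.500 Mbps × 29580 s × 1.07 = 142427.7 Mb
product demo: 9.070 Mbps × 900 s × 1.07 = 8734.4 Mb
documentary: 17.040 Mbps × 7140 s × 1.07 = 130182.2 Mb
music video: 23.400 Mbps × 461 s × 1.07 = 11542.5 Mb
interview recording: 9.520 Mbps × 4800 s × 1.07 = 48894.7 Mb
feature film: 17.730 Mbps × 7440 s × 1.07 = 141145.0 Mb
Total: 482926.5 Mb = 60365.8 MB.
= 60.37 GB.

60.37 GB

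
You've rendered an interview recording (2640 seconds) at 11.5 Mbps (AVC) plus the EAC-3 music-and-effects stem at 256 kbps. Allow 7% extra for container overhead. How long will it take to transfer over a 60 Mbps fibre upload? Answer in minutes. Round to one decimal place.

9.2 minutes

Audio: 256 kbps = 0.256 Mbps.
Total bitrate: 11.756 Mbps.
File: 11.756 Mbps × 2640 s = 31035.8 Mb.
With 7% container overhead: ×1.07. → 33208.3 Mb.
At 60 Mbps: 33208.3 / 60 = 553.5 s ≈ 9.22 minutes.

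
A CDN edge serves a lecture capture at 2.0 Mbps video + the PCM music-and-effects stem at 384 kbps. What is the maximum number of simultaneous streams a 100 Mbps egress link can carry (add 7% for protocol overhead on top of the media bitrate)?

39

Audio: 384 kbps = 0.384 Mbps.
Per-viewer media rate: 2.384 Mbps.
On the wire with 7% overhead: 2.551 Mbps.
100 Mbps = 100.0 Mbps; 100.0 / 2.551 = 39.20 → 39 viewers.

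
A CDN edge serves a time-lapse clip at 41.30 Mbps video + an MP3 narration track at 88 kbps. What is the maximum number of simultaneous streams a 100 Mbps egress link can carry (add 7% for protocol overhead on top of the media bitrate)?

Audio: 88 kbps = 0.088 Mbps.
Per-viewer media rate: 41.388 Mbps.
On the wire with 7% overhead: 44.285 Mbps.
100 Mbps = 100.0 Mbps; 100.0 / 44.285 = 2.26 → 2 viewers.

2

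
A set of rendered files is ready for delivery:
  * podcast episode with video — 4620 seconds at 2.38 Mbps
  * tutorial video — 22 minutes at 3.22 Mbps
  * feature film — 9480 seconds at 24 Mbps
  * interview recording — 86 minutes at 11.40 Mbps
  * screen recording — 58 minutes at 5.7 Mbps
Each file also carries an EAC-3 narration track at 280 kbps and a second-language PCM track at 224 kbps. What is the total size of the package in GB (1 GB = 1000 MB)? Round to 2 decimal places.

41.69 GB

Audio total: 280 + 224 = 504 kbps = 0.504 Mbps.
podcast episode with video: 2.884 Mbps × 4620 s = 13324.1 Mb
tutorial video: 3.724 Mbps × 1320 s = 4915.7 Mb
feature film: 24.504 Mbps × 9480 s = 232297.9 Mb
interview recording: 11.904 Mbps × 5160 s = 61424.6 Mb
screen recording: 6.204 Mbps × 3480 s = 21589.9 Mb
Total: 333552.2 Mb = 41694.0 MB.
= 41.69 GB.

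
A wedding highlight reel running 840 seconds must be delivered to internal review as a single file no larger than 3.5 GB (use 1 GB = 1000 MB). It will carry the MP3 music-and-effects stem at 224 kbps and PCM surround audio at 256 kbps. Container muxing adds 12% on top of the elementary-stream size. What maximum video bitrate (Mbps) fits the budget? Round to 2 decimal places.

29.28 Mbps

Budget: 3.5 GB = 28000.0 Mb.
Stream payload after overhead: 28000.0 / 1.12 = 25000.0 Mb.
Total bitrate budget: 25000.0 Mb / 840 s = 29.762 Mbps.
Audio total: 224 + 256 = 480 kbps = 0.480 Mbps.
Video: 29.762 − 0.480 = 29.282 Mbps.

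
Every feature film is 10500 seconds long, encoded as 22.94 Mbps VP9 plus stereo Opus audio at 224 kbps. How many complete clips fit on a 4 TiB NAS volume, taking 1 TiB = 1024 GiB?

Audio: 224 kbps = 0.224 Mbps.
Total bitrate: 23.164 Mbps.
Per item: 23.164 Mbps × 10500 s = 243,222 Mb = 30,403 MB.
Capacity: 4 TiB = 35,184,372 Mb; 144.66 items → 144 complete.

144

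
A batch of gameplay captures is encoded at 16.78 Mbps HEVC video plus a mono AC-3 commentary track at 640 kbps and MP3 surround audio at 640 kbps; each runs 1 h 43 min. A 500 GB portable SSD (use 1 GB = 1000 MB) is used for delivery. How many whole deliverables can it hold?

1 h 43 min = 103 min = 6180 s
Audio total: 640 + 640 = 1280 kbps = 1.280 Mbps.
Total bitrate: 18.060 Mbps.
Per item: 18.060 Mbps × 6180 s = 111,611 Mb = 13,951 MB.
Capacity: 500 GB = 4,000,000 Mb; 35.84 items → 35 complete.

35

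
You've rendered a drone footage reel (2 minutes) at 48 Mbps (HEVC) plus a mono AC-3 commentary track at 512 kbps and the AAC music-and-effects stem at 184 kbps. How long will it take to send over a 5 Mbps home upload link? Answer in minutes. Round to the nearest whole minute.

2 min = 120 s
Audio total: 512 + 184 = 696 kbps = 0.696 Mbps.
Total bitrate: 48.696 Mbps.
File: 48.696 Mbps × 120 s = 5843.5 Mb.
At 5 Mbps: 5843.5 / 5 = 1168.7 s ≈ 19.5 minutes.

19 minutes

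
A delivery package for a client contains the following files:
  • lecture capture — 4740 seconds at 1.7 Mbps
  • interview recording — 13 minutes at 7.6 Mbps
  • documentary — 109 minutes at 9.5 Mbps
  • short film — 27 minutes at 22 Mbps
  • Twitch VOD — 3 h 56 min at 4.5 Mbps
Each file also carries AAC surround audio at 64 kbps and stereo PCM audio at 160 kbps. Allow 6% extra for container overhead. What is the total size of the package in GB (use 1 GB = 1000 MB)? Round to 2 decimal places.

24.08 GB

Audio total: 64 + 160 = 224 kbps = 0.224 Mbps.
lecture capture: 1.924 Mbps × 4740 s × 1.06 = 9666.9 Mb
interview recording: 7.824 Mbps × 780 s × 1.06 = 6468.9 Mb
documentary: 9.724 Mbps × 6540 s × 1.06 = 67410.7 Mb
short film: 22.224 Mbps × 1620 s × 1.06 = 38163.1 Mb
Twitch VOD: 4.724 Mbps × 14160 s × 1.06 = 70905.4 Mb
Total: 192614.9 Mb = 24076.9 MB.
= 24.08 GB.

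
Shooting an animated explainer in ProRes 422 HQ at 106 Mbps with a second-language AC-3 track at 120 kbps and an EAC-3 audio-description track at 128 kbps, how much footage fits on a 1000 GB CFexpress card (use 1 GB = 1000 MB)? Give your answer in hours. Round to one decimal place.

Audio total: 120 + 128 = 248 kbps = 0.248 Mbps.
Total bitrate: 106 + 0.248 = 106.248 Mbps.
Capacity: 1000 GB = 8,000,000 Mb.
Recording time: 8,000,000 / 106.248 = 75,296 s ≈ 20.9 hours.

20.9 hours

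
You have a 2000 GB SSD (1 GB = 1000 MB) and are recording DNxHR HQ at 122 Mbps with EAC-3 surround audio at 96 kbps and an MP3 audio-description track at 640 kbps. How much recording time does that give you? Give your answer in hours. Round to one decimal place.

36.2 hours

Audio total: 96 + 640 = 736 kbps = 0.736 Mbps.
Total bitrate: 122 + 0.736 = 122.736 Mbps.
Capacity: 2000 GB = 16,000,000 Mb.
Recording time: 16,000,000 / 122.736 = 130,361 s ≈ 36.2 hours.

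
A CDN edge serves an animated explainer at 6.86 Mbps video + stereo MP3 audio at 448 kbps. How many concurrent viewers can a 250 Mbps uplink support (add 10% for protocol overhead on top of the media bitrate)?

Audio: 448 kbps = 0.448 Mbps.
Per-viewer media rate: 7.308 Mbps.
On the wire with 10% overhead: 8.039 Mbps.
250 Mbps = 250.0 Mbps; 250.0 / 8.039 = 31.10 → 31 viewers.

31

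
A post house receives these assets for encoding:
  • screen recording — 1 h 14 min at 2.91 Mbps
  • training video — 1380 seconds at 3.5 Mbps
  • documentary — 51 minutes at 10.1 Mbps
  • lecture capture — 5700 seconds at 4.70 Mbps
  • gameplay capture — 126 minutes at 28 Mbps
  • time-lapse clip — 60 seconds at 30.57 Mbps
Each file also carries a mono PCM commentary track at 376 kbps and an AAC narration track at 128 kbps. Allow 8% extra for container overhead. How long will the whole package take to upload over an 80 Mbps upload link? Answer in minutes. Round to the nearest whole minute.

68 minutes

Audio total: 376 + 128 = 504 kbps = 0.504 Mbps.
screen recording: 3.414 Mbps × 4440 s × 1.08 = 16370.8 Mb
training video: 4.004 Mbps × 1380 s × 1.08 = 5967.6 Mb
documentary: 10.604 Mbps × 3060 s × 1.08 = 35044.1 Mb
lecture capture: 5.204 Mbps × 5700 s × 1.08 = 32035.8 Mb
gameplay capture: 28.504 Mbps × 7560 s × 1.08 = 232729.5 Mb
time-lapse clip: 31.074 Mbps × 60 s × 1.08 = 2013.6 Mb
Total: 324161.4 Mb = 40520.2 MB.
At 80 Mbps: 324161.4 / 80 = 4052 s ≈ 67.5 minutes.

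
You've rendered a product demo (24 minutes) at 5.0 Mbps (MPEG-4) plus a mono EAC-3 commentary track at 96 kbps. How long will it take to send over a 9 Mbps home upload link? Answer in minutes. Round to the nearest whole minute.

14 minutes

24 min = 1440 s
Audio: 96 kbps = 0.096 Mbps.
Total bitrate: 5.096 Mbps.
File: 5.096 Mbps × 1440 s = 7338.2 Mb.
At 9 Mbps: 7338.2 / 9 = 815.4 s ≈ 13.6 minutes.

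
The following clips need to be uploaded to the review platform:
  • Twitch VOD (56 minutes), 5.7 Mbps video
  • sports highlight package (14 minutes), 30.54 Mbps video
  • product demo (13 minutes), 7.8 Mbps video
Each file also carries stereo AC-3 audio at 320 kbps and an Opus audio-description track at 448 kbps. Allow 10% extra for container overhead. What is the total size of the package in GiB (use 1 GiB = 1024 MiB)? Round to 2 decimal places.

Audio total: 320 + 448 = 768 kbps = 0.768 Mbps.
Twitch VOD: 6.468 Mbps × 3360 s × 1.10 = 23905.7 Mb
sports highlight package: 31.308 Mbps × 840 s × 1.10 = 28928.6 Mb
product demo: 8.568 Mbps × 780 s × 1.10 = 7351.3 Mb
Total: 60185.7 Mb = 7523.2 MB.
= 7.007 GiB.

7.01 GiB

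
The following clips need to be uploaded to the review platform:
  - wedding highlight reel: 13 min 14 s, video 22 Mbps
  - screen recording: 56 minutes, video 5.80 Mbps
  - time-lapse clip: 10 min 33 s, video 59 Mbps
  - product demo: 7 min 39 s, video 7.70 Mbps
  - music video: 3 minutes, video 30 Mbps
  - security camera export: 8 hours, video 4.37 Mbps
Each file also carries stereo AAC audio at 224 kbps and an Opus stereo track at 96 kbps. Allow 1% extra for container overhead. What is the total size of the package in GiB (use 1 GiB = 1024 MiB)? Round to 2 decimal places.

25.87 GiB

Audio total: 224 + 96 = 320 kbps = 0.320 Mbps.
wedding highlight reel: 22.320 Mbps × 794 s × 1.01 = 17899.3 Mb
screen recording: 6.120 Mbps × 3360 s × 1.01 = 20768.8 Mb
time-lapse clip: 59.320 Mbps × 633 s × 1.01 = 37925.1 Mb
product demo: 8.020 Mbps × 459 s × 1.01 = 3718.0 Mb
music video: 30.320 Mbps × 180 s × 1.01 = 5512.2 Mb
security camera export: 4.690 Mbps × 28800 s × 1.01 = 136422.7 Mb
Total: 222246.1 Mb = 27780.8 MB.
= 25.87 GiB.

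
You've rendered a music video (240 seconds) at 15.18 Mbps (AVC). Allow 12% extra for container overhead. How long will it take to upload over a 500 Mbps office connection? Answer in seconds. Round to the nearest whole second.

8 seconds

File: 15.180 Mbps × 240 s = 3643.2 Mb.
With 12% container overhead: ×1.12. → 4080.4 Mb.
At 500 Mbps: 4080.4 / 500 = 8.2 s ≈ 8.16 seconds.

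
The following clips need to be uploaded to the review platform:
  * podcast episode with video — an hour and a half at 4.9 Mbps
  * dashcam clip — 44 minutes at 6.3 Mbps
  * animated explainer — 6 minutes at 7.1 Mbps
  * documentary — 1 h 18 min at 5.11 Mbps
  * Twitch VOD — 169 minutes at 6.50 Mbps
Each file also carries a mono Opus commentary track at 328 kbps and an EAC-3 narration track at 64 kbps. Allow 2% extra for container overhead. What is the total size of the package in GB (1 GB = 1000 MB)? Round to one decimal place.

Audio total: 328 + 64 = 392 kbps = 0.392 Mbps.
podcast episode with video: 5.292 Mbps × 5400 s × 1.02 = 29148.3 Mb
dashcam clip: 6.692 Mbps × 2640 s × 1.02 = 18020.2 Mb
animated explainer: 7.492 Mbps × 360 s × 1.02 = 2751.1 Mb
documentary: 5.502 Mbps × 4680 s × 1.02 = 26264.3 Mb
Twitch VOD: 6.892 Mbps × 10140 s × 1.02 = 71282.6 Mb
Total: 147466.5 Mb = 18433.3 MB.
= 18.43 GB.

18.4 GB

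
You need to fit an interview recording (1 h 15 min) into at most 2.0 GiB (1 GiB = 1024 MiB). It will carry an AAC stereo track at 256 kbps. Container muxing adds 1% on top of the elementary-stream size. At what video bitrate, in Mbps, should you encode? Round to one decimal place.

3.5 Mbps

Budget: 2.0 GiB = 17179.9 Mb.
Stream payload after overhead: 17179.9 / 1.01 = 17009.8 Mb.
1 h 15 min = 75 min = 4500 s
Total bitrate budget: 17009.8 Mb / 4500 s = 3.780 Mbps.
Audio: 256 kbps = 0.256 Mbps.
Video: 3.780 − 0.256 = 3.524 Mbps.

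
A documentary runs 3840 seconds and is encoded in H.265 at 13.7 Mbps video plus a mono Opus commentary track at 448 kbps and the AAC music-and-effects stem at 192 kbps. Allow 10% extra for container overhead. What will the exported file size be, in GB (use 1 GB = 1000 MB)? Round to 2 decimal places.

Audio total: 448 + 192 = 640 kbps = 0.640 Mbps.
Total bitrate: 13.7 + 0.640 = 14.340 Mbps.
Stream data: 14.340 Mbps × 3840 s = 55065.6 Mb.
With 10% container overhead: ×1.10.
60,572 Mb ÷ 8 = 7,572 MB → 7.572 GB.

7.57 GB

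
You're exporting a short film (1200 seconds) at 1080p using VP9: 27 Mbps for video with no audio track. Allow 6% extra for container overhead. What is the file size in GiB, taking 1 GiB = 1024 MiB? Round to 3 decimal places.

3.998 GiB

Total bitrate: 27 Mbps.
Stream data: 27.000 Mbps × 1200 s = 32400.0 Mb.
With 6% container overhead: ×1.06.
34,344 Mb = 4,293,000,000 bytes ÷ 1,073,741,824 = 3.998 GiB.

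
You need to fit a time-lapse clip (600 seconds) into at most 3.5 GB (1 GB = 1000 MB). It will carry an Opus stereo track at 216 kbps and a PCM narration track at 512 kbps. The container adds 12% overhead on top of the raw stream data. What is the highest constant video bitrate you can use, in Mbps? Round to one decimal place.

40.9 Mbps

Budget: 3.5 GB = 28000.0 Mb.
Stream payload after overhead: 28000.0 / 1.12 = 25000.0 Mb.
Total bitrate budget: 25000.0 Mb / 600 s = 41.667 Mbps.
Audio total: 216 + 512 = 728 kbps = 0.728 Mbps.
Video: 41.667 − 0.728 = 40.939 Mbps.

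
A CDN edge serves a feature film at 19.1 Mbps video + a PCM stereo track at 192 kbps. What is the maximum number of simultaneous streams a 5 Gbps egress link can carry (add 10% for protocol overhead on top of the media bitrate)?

Audio: 192 kbps = 0.192 Mbps.
Per-viewer media rate: 19.292 Mbps.
On the wire with 10% overhead: 21.221 Mbps.
5 Gbps = 5,000 Mbps; 5,000 / 21.221 = 235.61 → 235 viewers.

235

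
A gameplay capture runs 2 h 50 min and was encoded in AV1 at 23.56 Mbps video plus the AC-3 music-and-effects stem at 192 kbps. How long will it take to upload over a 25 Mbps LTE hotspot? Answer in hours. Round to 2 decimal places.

2 h 50 min = 170 min = 10200 s
Audio: 192 kbps = 0.192 Mbps.
Total bitrate: 23.752 Mbps.
File: 23.752 Mbps × 10200 s = 242270.4 Mb.
At 25 Mbps: 242270.4 / 25 = 9690.8 s ≈ 2.69 hours.

2.69 hours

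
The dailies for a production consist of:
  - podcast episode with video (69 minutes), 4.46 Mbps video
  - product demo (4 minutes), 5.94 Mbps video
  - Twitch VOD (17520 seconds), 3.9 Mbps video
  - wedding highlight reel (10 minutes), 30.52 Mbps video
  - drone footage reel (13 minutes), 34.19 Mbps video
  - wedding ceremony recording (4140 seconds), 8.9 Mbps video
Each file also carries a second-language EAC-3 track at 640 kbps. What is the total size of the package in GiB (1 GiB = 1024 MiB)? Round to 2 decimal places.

21.84 GiB

Audio: 640 kbps = 0.640 Mbps.
podcast episode with video: 5.100 Mbps × 4140 s = 21114.0 Mb
product demo: 6.580 Mbps × 240 s = 1579.2 Mb
Twitch VOD: 4.540 Mbps × 17520 s = 79540.8 Mb
wedding highlight reel: 31.160 Mbps × 600 s = 18696.0 Mb
drone footage reel: 34.830 Mbps × 780 s = 27167.4 Mb
wedding ceremony recording: 9.540 Mbps × 4140 s = 39495.6 Mb
Total: 187593.0 Mb = 23449.1 MB.
= 21.84 GiB.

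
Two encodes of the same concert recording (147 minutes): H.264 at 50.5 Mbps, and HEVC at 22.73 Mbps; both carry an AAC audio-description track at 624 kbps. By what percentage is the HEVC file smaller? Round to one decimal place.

147 min = 8820 s
Audio: 624 kbps = 0.624 Mbps.
H.264: 51.124 Mbps × 8820 s = 450913.7 Mb = 56.364 GB.
HEVC: 23.354 Mbps × 8820 s = 205982.3 Mb = 25.748 GB.
Reduction: (1 − 25.748/56.364) × 100 = 54.32%.

54.3%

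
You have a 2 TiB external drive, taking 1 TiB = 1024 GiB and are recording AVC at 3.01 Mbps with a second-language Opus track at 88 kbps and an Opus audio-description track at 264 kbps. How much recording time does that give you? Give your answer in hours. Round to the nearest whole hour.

1454 hours

Audio total: 88 + 264 = 352 kbps = 0.352 Mbps.
Total bitrate: 3.01 + 0.352 = 3.362 Mbps.
Capacity: 2 TiB = 17,592,186 Mb.
Recording time: 17,592,186 / 3.362 = 5,232,655 s ≈ 1,454 hours.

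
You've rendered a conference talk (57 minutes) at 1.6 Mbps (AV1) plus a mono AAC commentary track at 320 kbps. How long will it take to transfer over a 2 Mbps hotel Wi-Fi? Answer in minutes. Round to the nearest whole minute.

55 minutes

57 min = 3420 s
Audio: 320 kbps = 0.320 Mbps.
Total bitrate: 1.920 Mbps.
File: 1.920 Mbps × 3420 s = 6566.4 Mb.
At 2 Mbps: 6566.4 / 2 = 3283.2 s ≈ 54.7 minutes.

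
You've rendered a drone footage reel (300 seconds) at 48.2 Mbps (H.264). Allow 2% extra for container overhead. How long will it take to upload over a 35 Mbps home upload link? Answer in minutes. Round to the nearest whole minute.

File: 48.200 Mbps × 300 s = 14460.0 Mb.
With 2% container overhead: ×1.02. → 14749.2 Mb.
At 35 Mbps: 14749.2 / 35 = 421.4 s ≈ 7.02 minutes.

7 minutes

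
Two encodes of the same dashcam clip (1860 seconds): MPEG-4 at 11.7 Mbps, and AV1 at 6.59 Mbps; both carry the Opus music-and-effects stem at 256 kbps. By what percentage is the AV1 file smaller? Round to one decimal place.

Audio: 256 kbps = 0.256 Mbps.
MPEG-4: 11.956 Mbps × 1860 s = 22238.2 Mb = 2.780 GB.
AV1: 6.846 Mbps × 1860 s = 12733.6 Mb = 1.592 GB.
Reduction: (1 − 1.592/2.780) × 100 = 42.74%.

42.7%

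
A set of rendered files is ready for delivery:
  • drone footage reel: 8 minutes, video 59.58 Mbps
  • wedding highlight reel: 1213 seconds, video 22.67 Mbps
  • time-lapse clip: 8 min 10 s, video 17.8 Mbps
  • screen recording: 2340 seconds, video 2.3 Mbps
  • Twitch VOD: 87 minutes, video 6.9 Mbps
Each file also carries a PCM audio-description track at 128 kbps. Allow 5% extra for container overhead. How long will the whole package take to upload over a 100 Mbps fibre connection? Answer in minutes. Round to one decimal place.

Audio: 128 kbps = 0.128 Mbps.
drone footage reel: 59.708 Mbps × 480 s × 1.05 = 30092.8 Mb
wedding highlight reel: 22.798 Mbps × 1213 s × 1.05 = 29036.7 Mb
time-lapse clip: 17.928 Mbps × 490 s × 1.05 = 9224.0 Mb
screen recording: 2.428 Mbps × 2340 s × 1.05 = 5965.6 Mb
Twitch VOD: 7.028 Mbps × 5220 s × 1.05 = 38520.5 Mb
Total: 112839.5 Mb = 14104.9 MB.
At 100 Mbps: 112839.5 / 100 = 1128 s ≈ 18.8 minutes.

18.8 minutes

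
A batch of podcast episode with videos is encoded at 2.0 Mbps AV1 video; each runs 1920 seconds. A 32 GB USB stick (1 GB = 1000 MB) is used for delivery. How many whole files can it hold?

66

Per item: 2.000 Mbps × 1920 s = 3,840 Mb = 480.0 MB.
Capacity: 32 GB = 256,000 Mb; 66.67 items → 66 complete.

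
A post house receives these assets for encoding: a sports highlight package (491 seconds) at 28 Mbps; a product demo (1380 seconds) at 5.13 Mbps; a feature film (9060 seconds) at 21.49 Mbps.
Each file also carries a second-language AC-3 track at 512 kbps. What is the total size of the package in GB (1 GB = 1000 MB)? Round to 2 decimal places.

27.64 GB

Audio: 512 kbps = 0.512 Mbps.
sports highlight package: 28.512 Mbps × 491 s = 13999.4 Mb
product demo: 5.642 Mbps × 1380 s = 7786.0 Mb
feature film: 22.002 Mbps × 9060 s = 199338.1 Mb
Total: 221123.5 Mb = 27640.4 MB.
= 27.64 GB.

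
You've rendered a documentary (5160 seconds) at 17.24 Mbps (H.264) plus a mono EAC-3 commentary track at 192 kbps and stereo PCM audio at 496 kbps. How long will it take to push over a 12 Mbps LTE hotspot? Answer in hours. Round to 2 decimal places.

2.14 hours

Audio total: 192 + 496 = 688 kbps = 0.688 Mbps.
Total bitrate: 17.928 Mbps.
File: 17.928 Mbps × 5160 s = 92508.5 Mb.
At 12 Mbps: 92508.5 / 12 = 7709.0 s ≈ 2.14 hours.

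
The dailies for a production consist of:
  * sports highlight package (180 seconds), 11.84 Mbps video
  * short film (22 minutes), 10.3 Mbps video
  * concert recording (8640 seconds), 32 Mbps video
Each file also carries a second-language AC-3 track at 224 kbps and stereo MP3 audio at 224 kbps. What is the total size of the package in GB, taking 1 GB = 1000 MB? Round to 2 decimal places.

Audio total: 224 + 224 = 448 kbps = 0.448 Mbps.
sports highlight package: 12.288 Mbps × 180 s = 2211.8 Mb
short film: 10.748 Mbps × 1320 s = 14187.4 Mb
concert recording: 32.448 Mbps × 8640 s = 280350.7 Mb
Total: 296749.9 Mb = 37093.7 MB.
= 37.09 GB.

37.09 GB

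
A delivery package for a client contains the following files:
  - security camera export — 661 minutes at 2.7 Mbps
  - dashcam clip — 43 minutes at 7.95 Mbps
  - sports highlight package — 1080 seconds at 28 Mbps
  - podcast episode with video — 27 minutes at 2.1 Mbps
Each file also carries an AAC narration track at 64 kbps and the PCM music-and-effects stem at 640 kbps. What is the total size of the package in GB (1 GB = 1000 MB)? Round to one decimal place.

24.1 GB

Audio total: 64 + 640 = 704 kbps = 0.704 Mbps.
security camera export: 3.404 Mbps × 39660 s = 135002.6 Mb
dashcam clip: 8.654 Mbps × 2580 s = 22327.3 Mb
sports highlight package: 28.704 Mbps × 1080 s = 31000.3 Mb
podcast episode with video: 2.804 Mbps × 1620 s = 4542.5 Mb
Total: 192872.8 Mb = 24109.1 MB.
= 24.11 GB.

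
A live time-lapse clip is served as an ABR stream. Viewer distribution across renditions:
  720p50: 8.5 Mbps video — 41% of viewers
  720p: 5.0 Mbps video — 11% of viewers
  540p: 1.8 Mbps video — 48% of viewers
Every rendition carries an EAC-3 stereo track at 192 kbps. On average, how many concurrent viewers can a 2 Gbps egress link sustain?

392

Audio: 192 kbps = 0.192 Mbps.
Average per-viewer bitrate: 0.41×8.692 + 0.11×5.192 + 0.48×1.992 = 5.091 Mbps.
2 Gbps = 2,000 Mbps; 2,000 / 5.091 = 392.85 → 392.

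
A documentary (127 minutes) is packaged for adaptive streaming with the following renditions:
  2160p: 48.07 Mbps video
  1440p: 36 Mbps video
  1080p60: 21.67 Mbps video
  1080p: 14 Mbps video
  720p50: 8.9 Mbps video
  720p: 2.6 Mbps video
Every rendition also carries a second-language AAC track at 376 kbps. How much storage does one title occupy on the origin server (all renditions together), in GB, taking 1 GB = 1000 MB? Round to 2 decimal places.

127 min = 7620 s
Audio: 376 kbps = 0.376 Mbps.
Sum of rendition bitrates: (48.07+0.376) + (36+0.376) + (21.67+0.376) + (14+0.376) + (8.9+0.376) + (2.6+0.376) = 133.496 Mbps.
× 7620 s = 1,017,240 Mb = 127,155 MB = 127.2 GB.

127.15 GB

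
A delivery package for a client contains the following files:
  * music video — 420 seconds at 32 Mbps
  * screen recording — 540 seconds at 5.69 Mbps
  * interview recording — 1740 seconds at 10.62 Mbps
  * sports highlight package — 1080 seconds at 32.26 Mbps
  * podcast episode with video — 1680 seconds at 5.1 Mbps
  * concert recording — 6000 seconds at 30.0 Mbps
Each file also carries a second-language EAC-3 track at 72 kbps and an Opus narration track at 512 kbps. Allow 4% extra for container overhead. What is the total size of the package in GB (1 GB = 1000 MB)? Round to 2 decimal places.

Audio total: 72 + 512 = 584 kbps = 0.584 Mbps.
music video: 32.584 Mbps × 420 s × 1.04 = 14232.7 Mb
screen recording: 6.274 Mbps × 540 s × 1.04 = 3523.5 Mb
interview recording: 11.204 Mbps × 1740 s × 1.04 = 20274.8 Mb
sports highlight package: 32.844 Mbps × 1080 s × 1.04 = 36890.4 Mb
podcast episode with video: 5.684 Mbps × 1680 s × 1.04 = 9931.1 Mb
concert recording: 30.584 Mbps × 6000 s × 1.04 = 190844.2 Mb
Total: 275696.6 Mb = 34462.1 MB.
= 34.46 GB.

34.46 GB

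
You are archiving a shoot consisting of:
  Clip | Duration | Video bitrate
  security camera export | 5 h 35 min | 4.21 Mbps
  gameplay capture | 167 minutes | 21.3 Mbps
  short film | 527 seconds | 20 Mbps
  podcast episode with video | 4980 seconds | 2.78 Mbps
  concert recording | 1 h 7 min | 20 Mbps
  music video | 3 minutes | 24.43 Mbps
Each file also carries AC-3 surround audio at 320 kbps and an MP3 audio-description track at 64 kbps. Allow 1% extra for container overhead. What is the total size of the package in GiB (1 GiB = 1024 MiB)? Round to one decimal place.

49.7 GiB

Audio total: 320 + 64 = 384 kbps = 0.384 Mbps.
security camera export: 4.594 Mbps × 20100 s × 1.01 = 93262.8 Mb
gameplay capture: 21.684 Mbps × 10020 s × 1.01 = 219446.4 Mb
short film: 20.384 Mbps × 527 s × 1.01 = 10849.8 Mb
podcast episode with video: 3.164 Mbps × 4980 s × 1.01 = 15914.3 Mb
concert recording: 20.384 Mbps × 4020 s × 1.01 = 82763.1 Mb
music video: 24.814 Mbps × 180 s × 1.01 = 4511.2 Mb
Total: 426747.6 Mb = 53343.4 MB.
= 49.68 GiB.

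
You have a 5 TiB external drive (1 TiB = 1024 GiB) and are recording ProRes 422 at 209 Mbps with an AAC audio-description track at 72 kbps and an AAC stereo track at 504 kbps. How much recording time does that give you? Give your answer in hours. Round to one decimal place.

58.3 hours

Audio total: 72 + 504 = 576 kbps = 0.576 Mbps.
Total bitrate: 209 + 0.576 = 209.576 Mbps.
Capacity: 5 TiB = 43,980,465 Mb.
Recording time: 43,980,465 / 209.576 = 209,854 s ≈ 58.3 hours.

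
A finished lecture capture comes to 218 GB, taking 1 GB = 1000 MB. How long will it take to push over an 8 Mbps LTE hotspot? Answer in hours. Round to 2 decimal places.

File: 218 GB = 1744000.0 Mb.
At 8 Mbps: 1744000.0 / 8 = 218000.0 s ≈ 60.6 hours.

60.56 hours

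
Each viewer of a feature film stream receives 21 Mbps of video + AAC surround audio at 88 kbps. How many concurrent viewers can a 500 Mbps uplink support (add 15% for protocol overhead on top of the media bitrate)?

20

Audio: 88 kbps = 0.088 Mbps.
Per-viewer media rate: 21.088 Mbps.
On the wire with 15% overhead: 24.251 Mbps.
500 Mbps = 500.0 Mbps; 500.0 / 24.251 = 20.62 → 20 viewers.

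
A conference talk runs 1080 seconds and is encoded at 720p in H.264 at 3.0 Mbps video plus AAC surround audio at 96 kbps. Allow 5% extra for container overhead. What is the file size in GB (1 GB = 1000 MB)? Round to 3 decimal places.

Audio: 96 kbps = 0.096 Mbps.
Total bitrate: 3.0 + 0.096 = 3.096 Mbps.
Stream data: 3.096 Mbps × 1080 s = 3343.7 Mb.
With 5% container overhead: ×1.05.
3,511 Mb ÷ 8 = 438.9 MB → 0.4389 GB.

0.439 GB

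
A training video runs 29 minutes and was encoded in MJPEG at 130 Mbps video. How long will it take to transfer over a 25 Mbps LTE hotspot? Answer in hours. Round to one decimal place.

29 min = 1740 s
File: 130.000 Mbps × 1740 s = 226200.0 Mb.
At 25 Mbps: 226200.0 / 25 = 9048.0 s ≈ 2.51 hours.

2.5 hours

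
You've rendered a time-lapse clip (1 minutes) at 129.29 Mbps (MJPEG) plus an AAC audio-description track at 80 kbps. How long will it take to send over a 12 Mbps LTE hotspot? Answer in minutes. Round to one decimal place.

10.8 minutes

Audio: 80 kbps = 0.080 Mbps.
Total bitrate: 129.370 Mbps.
File: 129.370 Mbps × 60 s = 7762.2 Mb.
At 12 Mbps: 7762.2 / 12 = 646.9 s ≈ 10.8 minutes.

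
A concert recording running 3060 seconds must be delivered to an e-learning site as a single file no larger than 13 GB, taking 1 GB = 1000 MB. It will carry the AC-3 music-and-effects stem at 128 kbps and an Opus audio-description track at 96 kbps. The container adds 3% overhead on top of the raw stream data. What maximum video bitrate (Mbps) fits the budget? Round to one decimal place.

Budget: 13 GB = 104000.0 Mb.
Stream payload after overhead: 104000.0 / 1.03 = 100970.9 Mb.
Total bitrate budget: 100970.9 Mb / 3060 s = 32.997 Mbps.
Audio total: 128 + 96 = 224 kbps = 0.224 Mbps.
Video: 32.997 − 0.224 = 32.773 Mbps.

32.8 Mbps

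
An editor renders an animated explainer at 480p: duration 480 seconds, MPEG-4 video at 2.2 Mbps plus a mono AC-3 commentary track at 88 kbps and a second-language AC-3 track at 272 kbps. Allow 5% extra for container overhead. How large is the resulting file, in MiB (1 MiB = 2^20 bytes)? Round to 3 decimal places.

Audio total: 88 + 272 = 360 kbps = 0.360 Mbps.
Total bitrate: 2.2 + 0.360 = 2.560 Mbps.
Stream data: 2.560 Mbps × 480 s = 1228.8 Mb.
With 5% container overhead: ×1.05.
1,290 Mb = 161,280,000 bytes ÷ 1,048,576 = 153.8 MiB.

153.809 MiB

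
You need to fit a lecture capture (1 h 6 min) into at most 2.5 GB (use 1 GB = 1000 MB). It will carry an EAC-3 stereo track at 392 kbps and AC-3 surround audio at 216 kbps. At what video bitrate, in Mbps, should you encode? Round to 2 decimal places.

Budget: 2.5 GB = 20000.0 Mb.
1 h 6 min = 66 min = 3960 s
Total bitrate budget: 20000.0 Mb / 3960 s = 5.051 Mbps.
Audio total: 392 + 216 = 608 kbps = 0.608 Mbps.
Video: 5.051 − 0.608 = 4.443 Mbps.

4.44 Mbps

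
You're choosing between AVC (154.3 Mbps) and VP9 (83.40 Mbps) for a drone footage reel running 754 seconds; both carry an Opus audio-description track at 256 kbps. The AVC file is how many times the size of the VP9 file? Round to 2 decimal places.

1.85

Audio: 256 kbps = 0.256 Mbps.
AVC: 154.556 Mbps × 754 s = 116535.2 Mb = 14.567 GB.
VP9: 83.656 Mbps × 754 s = 63076.6 Mb = 7.885 GB.
Ratio: 14.567 / 7.885 = 1.848.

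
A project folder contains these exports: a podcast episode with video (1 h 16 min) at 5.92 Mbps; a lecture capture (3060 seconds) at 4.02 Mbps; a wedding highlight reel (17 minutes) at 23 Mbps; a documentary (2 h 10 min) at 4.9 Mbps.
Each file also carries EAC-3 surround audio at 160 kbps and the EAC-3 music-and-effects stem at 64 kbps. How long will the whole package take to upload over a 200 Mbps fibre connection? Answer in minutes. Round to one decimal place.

Audio total: 160 + 64 = 224 kbps = 0.224 Mbps.
podcast episode with video: 6.144 Mbps × 4560 s = 28016.6 Mb
lecture capture: 4.244 Mbps × 3060 s = 12986.6 Mb
wedding highlight reel: 23.224 Mbps × 1020 s = 23688.5 Mb
documentary: 5.124 Mbps × 7800 s = 39967.2 Mb
Total: 104659.0 Mb = 13082.4 MB.
At 200 Mbps: 104659.0 / 200 = 523 s ≈ 8.72 minutes.

8.7 minutes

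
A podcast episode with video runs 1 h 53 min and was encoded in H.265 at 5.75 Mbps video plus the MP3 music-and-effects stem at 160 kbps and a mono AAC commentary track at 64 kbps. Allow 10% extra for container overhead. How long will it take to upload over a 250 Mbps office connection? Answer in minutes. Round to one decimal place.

1 h 53 min = 113 min = 6780 s
Audio total: 160 + 64 = 224 kbps = 0.224 Mbps.
Total bitrate: 5.974 Mbps.
File: 5.974 Mbps × 6780 s = 40503.7 Mb.
With 10% container overhead: ×1.10. → 44554.1 Mb.
At 250 Mbps: 44554.1 / 250 = 178.2 s ≈ 2.97 minutes.

3.0 minutes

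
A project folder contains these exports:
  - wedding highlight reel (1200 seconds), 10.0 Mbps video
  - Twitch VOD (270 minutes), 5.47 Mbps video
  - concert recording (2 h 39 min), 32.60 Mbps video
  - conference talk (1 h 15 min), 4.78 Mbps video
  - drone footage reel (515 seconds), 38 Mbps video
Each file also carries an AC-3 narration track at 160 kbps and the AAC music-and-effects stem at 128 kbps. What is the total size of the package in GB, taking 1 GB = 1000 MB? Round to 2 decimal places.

57.74 GB

Audio total: 160 + 128 = 288 kbps = 0.288 Mbps.
wedding highlight reel: 10.288 Mbps × 1200 s = 12345.6 Mb
Twitch VOD: 5.758 Mbps × 16200 s = 93279.6 Mb
concert recording: 32.888 Mbps × 9540 s = 313751.5 Mb
conference talk: 5.068 Mbps × 4500 s = 22806.0 Mb
drone footage reel: 38.288 Mbps × 515 s = 19718.3 Mb
Total: 461901.0 Mb = 57737.6 MB.
= 57.74 GB.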